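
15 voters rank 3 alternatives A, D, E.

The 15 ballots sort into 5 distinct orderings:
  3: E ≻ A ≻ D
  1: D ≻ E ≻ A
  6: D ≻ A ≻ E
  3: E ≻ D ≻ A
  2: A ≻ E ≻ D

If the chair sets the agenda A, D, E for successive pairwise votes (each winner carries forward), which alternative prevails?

Round 1: A vs D — 5–10, D advances.
Round 2: D vs E — 7–8, E advances.
E survives the agenda.

E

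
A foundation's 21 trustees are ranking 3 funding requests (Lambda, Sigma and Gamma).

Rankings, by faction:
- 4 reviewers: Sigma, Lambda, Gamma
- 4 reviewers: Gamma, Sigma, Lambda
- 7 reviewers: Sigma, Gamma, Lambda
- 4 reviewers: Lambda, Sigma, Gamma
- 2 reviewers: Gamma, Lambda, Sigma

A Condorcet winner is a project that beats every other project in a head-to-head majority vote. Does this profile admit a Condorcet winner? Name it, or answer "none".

Pairwise majorities:
Lambda vs Sigma: Sigma wins 15–6.
Lambda vs Gamma: Gamma wins 13–8.
Sigma vs Gamma: Sigma wins 15–6.
Sigma beats each of Lambda, Gamma — Sigma is the Condorcet winner.

Sigma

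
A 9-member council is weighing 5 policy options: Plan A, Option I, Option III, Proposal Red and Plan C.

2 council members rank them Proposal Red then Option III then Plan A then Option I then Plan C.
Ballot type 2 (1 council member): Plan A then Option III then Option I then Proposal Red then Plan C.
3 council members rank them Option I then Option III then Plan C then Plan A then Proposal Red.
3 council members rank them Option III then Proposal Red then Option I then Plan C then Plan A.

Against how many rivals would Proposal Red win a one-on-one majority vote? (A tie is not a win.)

3

Proposal Red against each rival (9 council members):
Proposal Red vs Plan A: Proposal Red wins 5–4.
Proposal Red vs Option I: Proposal Red is ranked higher on 2+3 = 5 ballots, Option I on 4. Proposal Red wins 5–4.
Proposal Red vs Option III: Option III, 7–2.
Proposal Red vs Plan C: 6 to 3, Proposal Red.
Proposal Red beats Plan A, Option I, Plan C; loses to Option III — 3 pairwise wins.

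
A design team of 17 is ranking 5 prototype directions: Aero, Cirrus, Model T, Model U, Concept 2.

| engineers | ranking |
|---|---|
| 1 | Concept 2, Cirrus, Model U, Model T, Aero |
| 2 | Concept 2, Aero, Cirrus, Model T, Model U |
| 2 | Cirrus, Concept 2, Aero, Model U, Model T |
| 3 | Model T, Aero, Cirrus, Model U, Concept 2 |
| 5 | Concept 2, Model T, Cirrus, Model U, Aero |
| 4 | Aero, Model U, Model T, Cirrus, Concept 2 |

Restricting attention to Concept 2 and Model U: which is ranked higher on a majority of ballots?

Concept 2

Ballots ranking Concept 2 above Model U: 1 + 2 + 2 + 5 = 10.
Ballots ranking Model U above Concept 2: 17 − 10 = 7.
Concept 2 wins the head-to-head 10–7.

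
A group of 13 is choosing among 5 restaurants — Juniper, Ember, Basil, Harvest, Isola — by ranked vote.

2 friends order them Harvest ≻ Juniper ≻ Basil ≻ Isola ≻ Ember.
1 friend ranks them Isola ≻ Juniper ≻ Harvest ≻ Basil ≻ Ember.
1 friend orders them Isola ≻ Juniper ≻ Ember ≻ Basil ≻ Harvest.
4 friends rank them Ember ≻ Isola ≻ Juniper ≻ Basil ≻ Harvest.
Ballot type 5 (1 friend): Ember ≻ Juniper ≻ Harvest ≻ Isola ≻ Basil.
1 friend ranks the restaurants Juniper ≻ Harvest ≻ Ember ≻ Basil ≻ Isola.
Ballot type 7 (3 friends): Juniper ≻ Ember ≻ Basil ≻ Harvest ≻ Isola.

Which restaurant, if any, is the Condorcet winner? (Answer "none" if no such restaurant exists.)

Check each pair by majority over 13 ballots:
Juniper vs Ember: Juniper is ranked higher on 2+1+1+1+3 = 8 ballots, Ember on 5. Juniper wins 8–5.
Juniper vs Basil: Juniper is ranked higher on 13 ballots, Basil on 0. Juniper wins 13–0.
Juniper vs Harvest: Juniper is ranked higher on 1+1+4+1+1+3 = 11 ballots, Harvest on 2. Juniper wins 11–2.
Juniper vs Isola: 2+1+1+3 = 7 for Juniper, 6 for Isola — Juniper by 7–6.
Ember vs Basil: Ember is ranked higher on 1+4+1+1+3 = 10 ballots, Basil on 3. Ember wins 10–3.
Ember vs Harvest: 1+4+1+3 = 9 for Ember, 4 for Harvest — Ember by 9–4.
Ember vs Isola: 4+1+1+3 = 9 for Ember, 4 for Isola — Ember by 9–4.
Basil vs Harvest: Basil preferred on 1+4+3 = 8 ballots; Basil wins 8–5.
Basil vs Isola: 2+1+3 = 6 for Basil, 7 for Isola — Isola by 7–6.
Harvest vs Isola: 7 to 6, Harvest.
Only Juniper has no losses; Juniper is the Condorcet winner.

Juniper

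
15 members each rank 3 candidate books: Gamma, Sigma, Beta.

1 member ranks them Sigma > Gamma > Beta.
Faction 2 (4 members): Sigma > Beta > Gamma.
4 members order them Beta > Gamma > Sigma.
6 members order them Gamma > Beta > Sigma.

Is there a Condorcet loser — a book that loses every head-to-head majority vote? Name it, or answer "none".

Sigma

Pairwise majorities:
Gamma vs Sigma: Gamma preferred on 4+6 = 10 ballots; Gamma wins 10–5.
Gamma vs Beta: Gamma preferred on 1+6 = 7 ballots; Beta wins 8–7.
Sigma vs Beta: Beta, 10–5.
Only Sigma has no wins; Sigma is the Condorcet loser.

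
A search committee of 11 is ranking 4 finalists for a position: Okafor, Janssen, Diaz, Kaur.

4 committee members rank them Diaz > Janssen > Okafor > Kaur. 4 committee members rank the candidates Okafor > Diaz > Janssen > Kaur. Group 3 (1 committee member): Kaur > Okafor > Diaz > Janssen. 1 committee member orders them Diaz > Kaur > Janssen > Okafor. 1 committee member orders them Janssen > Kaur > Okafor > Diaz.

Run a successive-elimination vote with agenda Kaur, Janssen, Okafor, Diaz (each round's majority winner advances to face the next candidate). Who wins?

Round 1: Kaur vs Janssen — 2–9, Janssen advances.
Round 2: Janssen vs Okafor — 6–5, Janssen advances.
Round 3: Janssen vs Diaz — 1–10, Diaz advances.
The agenda winner is Diaz.

Diaz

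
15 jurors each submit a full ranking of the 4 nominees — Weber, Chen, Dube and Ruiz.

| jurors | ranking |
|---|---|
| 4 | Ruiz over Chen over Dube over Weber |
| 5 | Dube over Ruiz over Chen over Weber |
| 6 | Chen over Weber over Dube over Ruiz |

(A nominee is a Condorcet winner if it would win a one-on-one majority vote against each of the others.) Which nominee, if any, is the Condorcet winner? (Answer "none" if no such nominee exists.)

Check each pair by majority over 15 ballots:
Weber–Chen: Chen 15–0.
Weber–Dube: Dube 9–6.
Weber–Ruiz: Ruiz 9–6.
Chen–Dube: Chen 10–5.
Chen–Ruiz: Ruiz 9–6.
Dube–Ruiz: Dube 11–4.
Every nominee loses at least once (Weber loses to Chen; Chen loses to Ruiz; Dube loses to Chen; Ruiz loses to Dube). The majority relation contains the cycle Chen beats Dube beats Ruiz beats Chen, so there is no Condorcet winner.

none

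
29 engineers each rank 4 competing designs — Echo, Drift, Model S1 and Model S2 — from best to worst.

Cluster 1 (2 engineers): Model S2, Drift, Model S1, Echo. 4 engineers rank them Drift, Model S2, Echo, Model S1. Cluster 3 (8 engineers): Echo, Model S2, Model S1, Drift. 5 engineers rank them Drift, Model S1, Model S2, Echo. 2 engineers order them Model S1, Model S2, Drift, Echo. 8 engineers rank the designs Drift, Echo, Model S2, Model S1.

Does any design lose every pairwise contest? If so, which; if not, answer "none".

Model S1

Head-to-head results (29 engineers):
Echo vs Drift: Echo is ranked higher on 8 ballots, Drift on 21. Drift wins 21–8.
Echo vs Model S1: Echo wins 20–9.
Echo vs Model S2: 8+8 = 16 for Echo, 13 for Model S2 — Echo by 16–13.
Drift–Model S1: Drift 19–10.
Drift vs Model S2: Drift, 17–12.
Model S1–Model S2: Model S2 22–7.
Only Model S1 has no wins; Model S1 is the Condorcet loser.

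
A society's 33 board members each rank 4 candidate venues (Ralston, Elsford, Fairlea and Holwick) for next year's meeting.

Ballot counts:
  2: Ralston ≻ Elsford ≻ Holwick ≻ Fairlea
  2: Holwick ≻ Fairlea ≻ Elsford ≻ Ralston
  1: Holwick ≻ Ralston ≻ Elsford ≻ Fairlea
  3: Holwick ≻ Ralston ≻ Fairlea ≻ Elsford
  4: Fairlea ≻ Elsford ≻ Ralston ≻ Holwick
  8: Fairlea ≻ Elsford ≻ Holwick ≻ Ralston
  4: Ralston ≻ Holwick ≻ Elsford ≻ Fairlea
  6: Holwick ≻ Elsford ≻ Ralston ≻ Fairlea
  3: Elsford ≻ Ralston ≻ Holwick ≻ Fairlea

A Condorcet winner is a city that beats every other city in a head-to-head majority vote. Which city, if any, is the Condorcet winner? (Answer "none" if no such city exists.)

none

Head-to-head results (33 organisers):
Ralston–Elsford: Elsford 23–10.
Ralston–Fairlea: Ralston 19–14.
Ralston vs Holwick: Holwick wins 20–13.
Elsford vs Fairlea: Fairlea wins 17–16.
Elsford vs Holwick: Elsford wins 17–16.
Fairlea vs Holwick: Holwick, 21–12.
Each city drops at least one matchup (Ralston loses to Elsford; Elsford loses to Fairlea; Fairlea loses to Ralston; Holwick loses to Elsford); the cycle Ralston beats Fairlea beats Elsford beats Ralston rules out a Condorcet winner.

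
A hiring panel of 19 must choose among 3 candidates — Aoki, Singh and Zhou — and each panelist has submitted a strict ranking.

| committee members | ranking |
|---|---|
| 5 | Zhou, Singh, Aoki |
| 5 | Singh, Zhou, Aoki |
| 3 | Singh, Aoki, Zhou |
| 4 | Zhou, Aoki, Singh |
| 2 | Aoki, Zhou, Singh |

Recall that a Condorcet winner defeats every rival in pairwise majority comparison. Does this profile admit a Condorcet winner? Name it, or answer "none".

Pairwise majorities:
Aoki vs Singh: Singh wins 13–6.
Aoki vs Zhou: Zhou wins 14–5.
Singh vs Zhou: Singh is ranked higher on 5+3 = 8 ballots, Zhou on 11. Zhou wins 11–8.
Zhou beats each of Aoki, Singh — Zhou is the Condorcet winner.

Zhou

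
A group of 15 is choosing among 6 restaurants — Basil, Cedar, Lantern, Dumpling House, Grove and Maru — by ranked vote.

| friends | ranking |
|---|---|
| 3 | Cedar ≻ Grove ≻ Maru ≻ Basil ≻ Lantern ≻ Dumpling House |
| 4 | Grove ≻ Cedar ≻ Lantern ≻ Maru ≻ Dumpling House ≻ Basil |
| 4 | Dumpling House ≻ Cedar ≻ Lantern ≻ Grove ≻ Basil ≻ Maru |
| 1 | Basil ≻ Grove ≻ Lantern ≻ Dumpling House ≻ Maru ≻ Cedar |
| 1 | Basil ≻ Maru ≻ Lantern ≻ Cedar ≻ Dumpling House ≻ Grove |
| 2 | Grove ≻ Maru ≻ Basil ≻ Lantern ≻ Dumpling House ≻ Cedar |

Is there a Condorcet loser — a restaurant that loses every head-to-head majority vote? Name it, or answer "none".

Basil

Head-to-head results (15 friends):
Basil vs Cedar: Basil preferred on 1+1+2 = 4 ballots; Cedar wins 11–4.
Basil vs Lantern: Lantern wins 8–7.
Basil vs Dumpling House: Dumpling House wins 8–7.
Basil–Grove: Grove 13–2.
Basil vs Maru: 4+1+1 = 6 for Basil, 9 for Maru — Maru by 9–6.
Cedar vs Lantern: 11 to 4, Cedar.
Cedar–Dumpling House: Cedar 8–7.
Cedar vs Grove: Cedar, 8–7.
Cedar vs Maru: Cedar is ranked higher on 3+4+4 = 11 ballots, Maru on 4. Cedar wins 11–4.
Lantern vs Dumpling House: Lantern is ranked higher on 3+4+1+1+2 = 11 ballots, Dumpling House on 4. Lantern wins 11–4.
Lantern vs Grove: Grove, 10–5.
Lantern vs Maru: 9 to 6, Lantern.
Dumpling House–Grove: Grove 10–5.
Dumpling House vs Maru: Dumpling House preferred on 4+1 = 5 ballots; Maru wins 10–5.
Grove vs Maru: Grove, 14–1.
Only Basil has no wins; Basil is the Condorcet loser.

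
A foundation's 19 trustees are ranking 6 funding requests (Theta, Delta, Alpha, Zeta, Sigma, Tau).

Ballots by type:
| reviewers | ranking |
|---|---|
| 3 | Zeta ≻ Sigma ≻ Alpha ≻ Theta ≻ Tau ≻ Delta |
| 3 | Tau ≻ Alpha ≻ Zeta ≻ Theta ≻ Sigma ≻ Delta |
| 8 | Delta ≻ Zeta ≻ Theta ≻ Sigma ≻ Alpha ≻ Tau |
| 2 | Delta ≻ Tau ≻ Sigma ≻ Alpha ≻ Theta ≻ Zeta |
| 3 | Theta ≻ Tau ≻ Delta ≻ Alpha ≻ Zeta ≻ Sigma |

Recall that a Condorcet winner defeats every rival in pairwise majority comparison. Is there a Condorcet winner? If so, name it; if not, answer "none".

Check each pair by majority over 19 ballots:
Theta vs Delta: Theta is ranked higher on 3+3+3 = 9 ballots, Delta on 10. Delta wins 10–9.
Theta vs Alpha: Theta preferred on 8+3 = 11 ballots; Theta wins 11–8.
Theta vs Zeta: 2+3 = 5 for Theta, 14 for Zeta — Zeta by 14–5.
Theta vs Sigma: 3+8+3 = 14 for Theta, 5 for Sigma — Theta by 14–5.
Theta vs Tau: Theta preferred on 3+8+3 = 14 ballots; Theta wins 14–5.
Delta vs Alpha: 13 to 6, Delta.
Delta vs Zeta: Delta is ranked higher on 8+2+3 = 13 ballots, Zeta on 6. Delta wins 13–6.
Delta vs Sigma: 8+2+3 = 13 for Delta, 6 for Sigma — Delta by 13–6.
Delta vs Tau: Delta is ranked higher on 8+2 = 10 ballots, Tau on 9. Delta wins 10–9.
Alpha vs Zeta: 3+2+3 = 8 for Alpha, 11 for Zeta — Zeta by 11–8.
Alpha vs Sigma: 6 to 13, Sigma.
Alpha vs Tau: Alpha is ranked higher on 3+8 = 11 ballots, Tau on 8. Alpha wins 11–8.
Zeta vs Sigma: Zeta preferred on 3+3+8+3 = 17 ballots; Zeta wins 17–2.
Zeta vs Tau: Zeta preferred on 3+8 = 11 ballots; Zeta wins 11–8.
Sigma vs Tau: 11 to 8, Sigma.
Only Delta has no losses; Delta is the Condorcet winner.

Delta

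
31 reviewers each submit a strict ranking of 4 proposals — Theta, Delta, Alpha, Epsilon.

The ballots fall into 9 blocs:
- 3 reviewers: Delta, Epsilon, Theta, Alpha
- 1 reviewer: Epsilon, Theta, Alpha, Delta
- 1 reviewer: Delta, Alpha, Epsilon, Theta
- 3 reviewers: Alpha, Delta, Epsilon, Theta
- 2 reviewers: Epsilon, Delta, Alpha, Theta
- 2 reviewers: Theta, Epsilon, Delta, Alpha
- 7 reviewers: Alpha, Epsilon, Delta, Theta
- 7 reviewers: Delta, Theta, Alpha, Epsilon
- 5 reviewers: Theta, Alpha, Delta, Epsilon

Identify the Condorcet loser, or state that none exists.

none

Pairwise majorities:
Theta–Delta: Delta 23–8.
Theta vs Alpha: Theta is ranked higher on 3+1+2+7+5 = 18 ballots, Alpha on 13. Theta wins 18–13.
Theta vs Epsilon: Theta preferred on 2+7+5 = 14 ballots; Epsilon wins 17–14.
Delta vs Alpha: Delta preferred on 3+1+2+2+7 = 15 ballots; Alpha wins 16–15.
Delta vs Epsilon: Delta is ranked higher on 3+1+3+7+5 = 19 ballots, Epsilon on 12. Delta wins 19–12.
Alpha vs Epsilon: Alpha preferred on 1+3+7+7+5 = 23 ballots; Alpha wins 23–8.
Every project wins at least one matchup (Theta beats Alpha; Delta beats Theta; Alpha beats Delta; Epsilon beats Theta), so there is no Condorcet loser.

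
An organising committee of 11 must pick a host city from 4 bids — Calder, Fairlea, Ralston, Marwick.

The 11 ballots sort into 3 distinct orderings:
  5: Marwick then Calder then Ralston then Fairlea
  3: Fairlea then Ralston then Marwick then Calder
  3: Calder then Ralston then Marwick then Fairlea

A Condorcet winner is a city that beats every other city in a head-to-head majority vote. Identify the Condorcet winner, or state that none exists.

none

Head-to-head results (11 organisers):
Calder vs Fairlea: 5+3 = 8 for Calder, 3 for Fairlea — Calder by 8–3.
Calder vs Ralston: Calder, 8–3.
Calder vs Marwick: 3 to 8, Marwick.
Fairlea vs Ralston: 3 to 8, Ralston.
Fairlea vs Marwick: Fairlea is ranked higher on 3 ballots, Marwick on 8. Marwick wins 8–3.
Ralston vs Marwick: Ralston is ranked higher on 3+3 = 6 ballots, Marwick on 5. Ralston wins 6–5.
Every city loses at least once (Calder loses to Marwick; Fairlea loses to Calder; Ralston loses to Calder; Marwick loses to Ralston). The majority relation contains the cycle Calder beats Ralston beats Marwick beats Calder, so there is no Condorcet winner.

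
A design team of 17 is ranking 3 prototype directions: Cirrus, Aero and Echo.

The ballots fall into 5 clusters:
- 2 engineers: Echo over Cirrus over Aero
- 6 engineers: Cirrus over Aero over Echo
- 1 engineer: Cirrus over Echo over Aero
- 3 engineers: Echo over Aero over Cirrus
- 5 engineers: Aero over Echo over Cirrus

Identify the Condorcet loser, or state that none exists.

Pairwise majorities:
Cirrus vs Aero: Cirrus, 9–8.
Cirrus vs Echo: Echo, 10–7.
Aero vs Echo: Aero wins 11–6.
Every design wins at least one matchup (Cirrus beats Aero; Aero beats Echo; Echo beats Cirrus), so there is no Condorcet loser.

none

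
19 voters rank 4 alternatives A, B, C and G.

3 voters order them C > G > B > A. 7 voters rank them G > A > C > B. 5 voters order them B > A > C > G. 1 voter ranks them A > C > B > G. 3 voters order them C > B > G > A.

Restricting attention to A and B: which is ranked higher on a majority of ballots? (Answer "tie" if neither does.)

B

Ballots ranking A above B: 7 + 1 = 8.
Ballots ranking B above A: 19 − 8 = 11.
B wins the head-to-head 11–8.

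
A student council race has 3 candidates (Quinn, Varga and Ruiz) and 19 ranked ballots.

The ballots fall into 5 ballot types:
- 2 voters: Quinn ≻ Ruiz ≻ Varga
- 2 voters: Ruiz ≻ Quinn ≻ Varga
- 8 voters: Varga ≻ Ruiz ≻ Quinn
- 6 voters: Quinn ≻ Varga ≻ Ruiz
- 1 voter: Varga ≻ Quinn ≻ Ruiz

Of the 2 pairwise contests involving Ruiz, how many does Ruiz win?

1

Ruiz against each rival (19 voters):
Ruiz vs Quinn: 2+8 = 10 for Ruiz, 9 for Quinn — Ruiz by 10–9.
Ruiz vs Varga: Ruiz preferred on 2+2 = 4 ballots; Varga wins 15–4.
Ruiz beats Quinn; loses to Varga — 1 pairwise win.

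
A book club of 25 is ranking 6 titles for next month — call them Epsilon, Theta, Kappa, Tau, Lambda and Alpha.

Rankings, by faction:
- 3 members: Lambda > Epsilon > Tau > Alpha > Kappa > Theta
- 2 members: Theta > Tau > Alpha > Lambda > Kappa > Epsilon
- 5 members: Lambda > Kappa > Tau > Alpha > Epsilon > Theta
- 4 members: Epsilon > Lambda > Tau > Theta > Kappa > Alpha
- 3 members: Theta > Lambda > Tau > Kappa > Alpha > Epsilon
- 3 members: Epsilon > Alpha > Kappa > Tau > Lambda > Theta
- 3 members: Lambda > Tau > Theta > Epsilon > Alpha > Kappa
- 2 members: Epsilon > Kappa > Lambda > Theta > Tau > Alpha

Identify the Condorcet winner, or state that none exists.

Pairwise majorities:
Epsilon vs Theta: Epsilon, 17–8.
Epsilon vs Kappa: Epsilon preferred on 3+4+3+3+2 = 15 ballots; Epsilon wins 15–10.
Epsilon vs Tau: Epsilon is ranked higher on 3+4+3+2 = 12 ballots, Tau on 13. Tau wins 13–12.
Epsilon vs Lambda: Lambda, 16–9.
Epsilon vs Alpha: 3+4+3+3+2 = 15 for Epsilon, 10 for Alpha — Epsilon by 15–10.
Theta–Kappa: Kappa 13–12.
Theta vs Tau: Tau wins 18–7.
Theta vs Lambda: Lambda, 20–5.
Theta–Alpha: Theta 14–11.
Kappa vs Tau: Tau, 15–10.
Kappa vs Lambda: 3+2 = 5 for Kappa, 20 for Lambda — Lambda by 20–5.
Kappa vs Alpha: Kappa wins 14–11.
Tau vs Lambda: Lambda wins 20–5.
Tau vs Alpha: Tau is ranked higher on 22 ballots, Alpha on 3. Tau wins 22–3.
Lambda vs Alpha: Lambda, 20–5.
Lambda beats each of Epsilon, Theta, Kappa, Tau, Alpha — Lambda is the Condorcet winner.

Lambda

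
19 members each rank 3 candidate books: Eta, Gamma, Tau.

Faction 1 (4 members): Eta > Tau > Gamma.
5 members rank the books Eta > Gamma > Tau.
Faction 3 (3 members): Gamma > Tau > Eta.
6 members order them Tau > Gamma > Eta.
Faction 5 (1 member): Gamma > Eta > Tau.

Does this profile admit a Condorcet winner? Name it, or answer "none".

none

Check each pair by majority over 19 ballots:
Eta vs Gamma: 9 to 10, Gamma.
Eta vs Tau: 10 to 9, Eta.
Gamma vs Tau: Tau, 10–9.
Every book loses at least once (Eta loses to Gamma; Gamma loses to Tau; Tau loses to Eta). The majority relation contains the cycle Eta → Tau → Gamma → Eta, so there is no Condorcet winner.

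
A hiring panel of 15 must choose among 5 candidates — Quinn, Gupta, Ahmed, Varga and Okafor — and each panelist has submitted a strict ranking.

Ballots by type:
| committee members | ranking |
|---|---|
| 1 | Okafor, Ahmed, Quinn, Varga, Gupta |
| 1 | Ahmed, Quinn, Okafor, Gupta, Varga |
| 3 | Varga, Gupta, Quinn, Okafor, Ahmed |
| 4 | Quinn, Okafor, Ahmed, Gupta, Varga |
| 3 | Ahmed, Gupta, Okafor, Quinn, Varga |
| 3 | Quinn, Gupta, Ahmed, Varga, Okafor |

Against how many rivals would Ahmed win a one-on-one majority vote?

Ahmed against each rival (15 committee members):
Ahmed–Quinn: Quinn 10–5.
Ahmed vs Gupta: Ahmed wins 9–6.
Ahmed vs Varga: Ahmed is ranked higher on 1+1+4+3+3 = 12 ballots, Varga on 3. Ahmed wins 12–3.
Ahmed vs Okafor: Ahmed is ranked higher on 1+3+3 = 7 ballots, Okafor on 8. Okafor wins 8–7.
Ahmed beats Gupta, Varga; loses to Quinn, Okafor — 2 pairwise wins.

2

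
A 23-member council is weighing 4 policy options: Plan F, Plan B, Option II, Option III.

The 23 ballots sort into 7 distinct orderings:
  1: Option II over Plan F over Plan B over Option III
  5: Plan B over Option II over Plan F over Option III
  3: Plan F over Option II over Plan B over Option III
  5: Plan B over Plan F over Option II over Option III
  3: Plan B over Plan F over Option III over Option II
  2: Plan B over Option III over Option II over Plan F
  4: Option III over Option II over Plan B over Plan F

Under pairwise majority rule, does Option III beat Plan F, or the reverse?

Plan F

Ballots ranking Option III above Plan F: 2 + 4 = 6.
Ballots ranking Plan F above Option III: 23 − 6 = 17.
Plan F wins the head-to-head 17–6.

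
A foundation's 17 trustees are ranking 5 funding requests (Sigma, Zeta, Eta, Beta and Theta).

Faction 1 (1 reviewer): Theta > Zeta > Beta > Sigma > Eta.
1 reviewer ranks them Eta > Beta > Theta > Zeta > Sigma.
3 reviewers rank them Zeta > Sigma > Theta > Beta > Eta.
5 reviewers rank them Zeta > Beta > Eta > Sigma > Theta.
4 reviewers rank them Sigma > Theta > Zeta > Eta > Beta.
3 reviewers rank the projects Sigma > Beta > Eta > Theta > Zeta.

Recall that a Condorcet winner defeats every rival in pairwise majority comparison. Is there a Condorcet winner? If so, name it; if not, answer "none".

Head-to-head results (17 reviewers):
Sigma–Zeta: Zeta 10–7.
Sigma vs Eta: Sigma wins 11–6.
Sigma vs Beta: Sigma, 10–7.
Sigma vs Theta: Sigma, 15–2.
Zeta–Eta: Zeta 13–4.
Zeta vs Beta: Zeta wins 13–4.
Zeta–Theta: Theta 9–8.
Eta vs Beta: Beta wins 12–5.
Eta vs Theta: Eta, 9–8.
Beta vs Theta: Beta, 9–8.
No project is unbeaten: Sigma loses to Zeta; Zeta loses to Theta; Eta loses to Sigma; Beta loses to Sigma; Theta loses to Sigma. In particular Sigma > Theta > Zeta > Sigma is a majority cycle — no Condorcet winner exists.

none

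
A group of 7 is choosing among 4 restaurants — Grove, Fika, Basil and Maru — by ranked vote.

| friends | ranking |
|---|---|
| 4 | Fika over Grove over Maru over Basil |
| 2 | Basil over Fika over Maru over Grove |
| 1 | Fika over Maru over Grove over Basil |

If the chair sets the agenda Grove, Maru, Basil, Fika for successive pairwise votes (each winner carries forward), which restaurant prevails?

Fika

Round 1: Grove vs Maru — 4–3, Grove advances.
Round 2: Grove vs Basil — 5–2, Grove advances.
Round 3: Grove vs Fika — 0–7, Fika advances.
The agenda winner is Fika.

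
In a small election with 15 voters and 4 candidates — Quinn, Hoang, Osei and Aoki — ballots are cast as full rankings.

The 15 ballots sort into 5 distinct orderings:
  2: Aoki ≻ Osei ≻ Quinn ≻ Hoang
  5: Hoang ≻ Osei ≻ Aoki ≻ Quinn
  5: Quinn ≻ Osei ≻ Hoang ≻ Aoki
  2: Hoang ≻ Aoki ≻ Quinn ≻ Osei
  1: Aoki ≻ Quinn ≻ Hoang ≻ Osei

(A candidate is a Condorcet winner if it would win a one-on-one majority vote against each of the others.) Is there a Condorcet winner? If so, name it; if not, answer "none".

Check each pair by majority over 15 ballots:
Quinn vs Hoang: Quinn wins 8–7.
Quinn vs Osei: 8 to 7, Quinn.
Quinn–Aoki: Aoki 10–5.
Hoang vs Osei: Hoang preferred on 5+2+1 = 8 ballots; Hoang wins 8–7.
Hoang vs Aoki: Hoang wins 12–3.
Osei vs Aoki: Osei preferred on 5+5 = 10 ballots; Osei wins 10–5.
No candidate is unbeaten: Quinn loses to Aoki; Hoang loses to Quinn; Osei loses to Quinn; Aoki loses to Hoang. In particular Quinn beats Hoang beats Aoki beats Quinn is a majority cycle — no Condorcet winner exists.

none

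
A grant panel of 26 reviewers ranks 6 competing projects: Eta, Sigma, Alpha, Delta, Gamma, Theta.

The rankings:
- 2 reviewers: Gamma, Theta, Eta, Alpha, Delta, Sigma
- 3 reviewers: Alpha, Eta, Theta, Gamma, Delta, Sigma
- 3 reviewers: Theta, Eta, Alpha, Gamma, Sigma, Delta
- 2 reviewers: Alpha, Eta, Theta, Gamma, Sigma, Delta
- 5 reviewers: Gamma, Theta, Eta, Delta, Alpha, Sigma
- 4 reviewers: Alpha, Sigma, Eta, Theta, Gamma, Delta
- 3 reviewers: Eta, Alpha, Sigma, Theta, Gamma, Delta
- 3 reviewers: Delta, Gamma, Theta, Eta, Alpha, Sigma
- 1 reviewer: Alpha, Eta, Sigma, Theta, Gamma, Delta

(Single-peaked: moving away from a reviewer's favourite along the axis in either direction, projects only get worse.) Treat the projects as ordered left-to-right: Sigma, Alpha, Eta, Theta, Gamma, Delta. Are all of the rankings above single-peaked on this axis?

Axis positions: Sigma=1, Alpha=2, Eta=3, Theta=4, Gamma=5, Delta=6.
Ballot type 1 (peak Gamma at position 5): ranking walks positions 5-4-3-2-6-1, expanding outward from the peak — single-peaked.
Ballot type 2 (peak Alpha at position 2): ranking walks positions 2-3-4-5-6-1, expanding outward from the peak — single-peaked.
Ballot type 3 (peak Theta at position 4): ranking walks positions 4-3-2-5-1-6, expanding outward from the peak — single-peaked.
Ballot type 4 (peak Alpha at position 2): ranking walks positions 2-3-4-5-1-6, expanding outward from the peak — single-peaked.
Ballot type 5 (peak Gamma at position 5): ranking walks positions 5-4-3-6-2-1, expanding outward from the peak — single-peaked.
Ballot type 6 (peak Alpha at position 2): ranking walks positions 2-1-3-4-5-6, expanding outward from the peak — single-peaked.
Ballot type 7 (peak Eta at position 3): ranking walks positions 3-2-1-4-5-6, expanding outward from the peak — single-peaked.
Ballot type 8 (peak Delta at position 6): ranking walks positions 6-5-4-3-2-1, expanding outward from the peak — single-peaked.
Ballot type 9 (peak Alpha at position 2): ranking walks positions 2-3-1-4-5-6, expanding outward from the peak — single-peaked.
Every ranking is single-peaked on this axis.

yes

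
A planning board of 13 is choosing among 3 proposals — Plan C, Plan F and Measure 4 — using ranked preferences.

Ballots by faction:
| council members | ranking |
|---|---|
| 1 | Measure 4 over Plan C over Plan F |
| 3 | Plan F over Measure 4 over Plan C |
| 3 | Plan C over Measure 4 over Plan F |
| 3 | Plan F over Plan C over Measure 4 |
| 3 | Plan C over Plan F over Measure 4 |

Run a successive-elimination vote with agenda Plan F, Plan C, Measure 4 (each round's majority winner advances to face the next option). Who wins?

Plan C

Round 1: Plan F vs Plan C — 6–7, Plan C advances.
Round 2: Plan C vs Measure 4 — 9–4, Plan C advances.
The agenda winner is Plan C.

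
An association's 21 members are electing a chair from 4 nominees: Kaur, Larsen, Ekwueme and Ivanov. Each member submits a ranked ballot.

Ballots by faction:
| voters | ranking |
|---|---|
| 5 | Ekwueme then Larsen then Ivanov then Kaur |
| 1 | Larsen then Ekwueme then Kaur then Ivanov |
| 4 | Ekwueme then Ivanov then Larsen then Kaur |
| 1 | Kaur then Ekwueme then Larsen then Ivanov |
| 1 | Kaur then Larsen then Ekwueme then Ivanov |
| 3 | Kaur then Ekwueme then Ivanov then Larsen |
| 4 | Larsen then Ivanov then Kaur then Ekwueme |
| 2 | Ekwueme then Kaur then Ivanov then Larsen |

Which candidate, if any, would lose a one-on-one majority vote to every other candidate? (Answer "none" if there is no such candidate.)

Head-to-head results (21 voters):
Kaur vs Larsen: 7 to 14, Larsen.
Kaur vs Ekwueme: Kaur is ranked higher on 1+1+3+4 = 9 ballots, Ekwueme on 12. Ekwueme wins 12–9.
Kaur vs Ivanov: Ivanov wins 13–8.
Larsen vs Ekwueme: Larsen is ranked higher on 1+1+4 = 6 ballots, Ekwueme on 15. Ekwueme wins 15–6.
Larsen vs Ivanov: 5+1+1+1+4 = 12 for Larsen, 9 for Ivanov — Larsen by 12–9.
Ekwueme vs Ivanov: Ekwueme wins 17–4.
Kaur is beaten in every head-to-head and is the Condorcet loser.

Kaur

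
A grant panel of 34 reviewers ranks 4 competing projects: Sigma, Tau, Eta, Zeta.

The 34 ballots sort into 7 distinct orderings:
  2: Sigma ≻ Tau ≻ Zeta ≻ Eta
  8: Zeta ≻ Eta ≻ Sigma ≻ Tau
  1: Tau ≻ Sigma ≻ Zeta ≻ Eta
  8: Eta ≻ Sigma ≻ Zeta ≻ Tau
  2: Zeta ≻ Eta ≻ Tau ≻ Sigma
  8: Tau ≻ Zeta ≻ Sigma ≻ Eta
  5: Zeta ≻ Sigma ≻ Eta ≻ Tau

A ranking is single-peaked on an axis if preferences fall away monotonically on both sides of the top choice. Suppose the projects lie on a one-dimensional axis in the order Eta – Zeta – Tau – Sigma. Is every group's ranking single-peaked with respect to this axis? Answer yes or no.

Axis positions: Eta=1, Zeta=2, Tau=3, Sigma=4.
Group 1 (peak Sigma at position 4): ranking walks positions 4-3-2-1, expanding outward from the peak — single-peaked.
Group 2: ranking walks positions 2-1-4-3; Sigma is ranked above Tau even though Tau lies between Sigma and the peak Zeta on the axis — preferences dip and rise again. Not single-peaked.
Group 3 (peak Tau at position 3): ranking walks positions 3-4-2-1, expanding outward from the peak — single-peaked.
Group 4: ranking walks positions 1-4-2-3; Sigma is ranked above Zeta even though Zeta lies between Sigma and the peak Eta on the axis — preferences dip and rise again. Not single-peaked.
Group 5 (peak Zeta at position 2): ranking walks positions 2-1-3-4, expanding outward from the peak — single-peaked.
Group 6 (peak Tau at position 3): ranking walks positions 3-2-4-1, expanding outward from the peak — single-peaked.
Group 7: ranking walks positions 2-4-1-3; Sigma is ranked above Tau even though Tau lies between Sigma and the peak Zeta on the axis — preferences dip and rise again. Not single-peaked.
Group 2 violates single-peakedness, so the profile is not single-peaked on this axis.

no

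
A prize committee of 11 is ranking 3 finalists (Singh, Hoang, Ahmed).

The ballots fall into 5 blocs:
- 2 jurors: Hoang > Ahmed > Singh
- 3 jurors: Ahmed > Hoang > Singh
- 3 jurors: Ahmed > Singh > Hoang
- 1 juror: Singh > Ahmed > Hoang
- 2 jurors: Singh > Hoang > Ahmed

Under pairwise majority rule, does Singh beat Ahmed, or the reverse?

Ahmed

Ballots ranking Singh above Ahmed: 1 + 2 = 3.
Ballots ranking Ahmed above Singh: 11 − 3 = 8.
Ahmed wins the head-to-head 8–3.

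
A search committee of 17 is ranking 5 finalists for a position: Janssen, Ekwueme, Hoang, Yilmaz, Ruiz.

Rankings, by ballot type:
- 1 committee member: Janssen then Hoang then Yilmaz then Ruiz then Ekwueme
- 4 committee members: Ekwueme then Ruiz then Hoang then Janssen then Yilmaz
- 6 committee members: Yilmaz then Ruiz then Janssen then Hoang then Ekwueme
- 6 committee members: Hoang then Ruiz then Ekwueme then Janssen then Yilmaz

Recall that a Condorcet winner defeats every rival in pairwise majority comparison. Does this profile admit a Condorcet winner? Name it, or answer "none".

Ruiz

Head-to-head results (17 committee members):
Janssen vs Ekwueme: Janssen preferred on 1+6 = 7 ballots; Ekwueme wins 10–7.
Janssen vs Hoang: Janssen is ranked higher on 1+6 = 7 ballots, Hoang on 10. Hoang wins 10–7.
Janssen vs Yilmaz: 11 to 6, Janssen.
Janssen vs Ruiz: Janssen is ranked higher on 1 ballot, Ruiz on 16. Ruiz wins 16–1.
Ekwueme vs Hoang: 4 to 13, Hoang.
Ekwueme vs Yilmaz: Ekwueme is ranked higher on 4+6 = 10 ballots, Yilmaz on 7. Ekwueme wins 10–7.
Ekwueme vs Ruiz: 4 to 13, Ruiz.
Hoang vs Yilmaz: Hoang preferred on 1+4+6 = 11 ballots; Hoang wins 11–6.
Hoang vs Ruiz: 7 to 10, Ruiz.
Yilmaz vs Ruiz: 7 to 10, Ruiz.
Ruiz defeats every rival head-to-head and is the Condorcet winner.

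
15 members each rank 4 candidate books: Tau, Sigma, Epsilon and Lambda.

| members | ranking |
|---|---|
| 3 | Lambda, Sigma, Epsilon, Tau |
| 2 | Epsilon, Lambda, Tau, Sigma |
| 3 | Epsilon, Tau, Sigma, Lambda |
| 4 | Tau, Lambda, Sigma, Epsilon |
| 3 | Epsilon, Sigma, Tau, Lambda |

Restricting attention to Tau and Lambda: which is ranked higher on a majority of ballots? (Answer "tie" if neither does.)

Ballots ranking Tau above Lambda: 3 + 4 + 3 = 10.
Ballots ranking Lambda above Tau: 15 − 10 = 5.
Tau wins the head-to-head 10–5.

Tau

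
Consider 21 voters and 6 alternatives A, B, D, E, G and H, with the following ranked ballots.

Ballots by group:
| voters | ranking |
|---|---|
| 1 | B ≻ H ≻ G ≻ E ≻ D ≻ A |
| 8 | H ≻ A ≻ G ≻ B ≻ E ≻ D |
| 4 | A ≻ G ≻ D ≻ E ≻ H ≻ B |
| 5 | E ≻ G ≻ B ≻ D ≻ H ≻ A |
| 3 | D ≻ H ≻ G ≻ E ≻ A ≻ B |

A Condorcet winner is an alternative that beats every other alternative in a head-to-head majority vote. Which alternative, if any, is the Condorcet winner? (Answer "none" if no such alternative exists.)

none

Pairwise majorities:
A vs B: 15 to 6, A.
A vs D: 8+4 = 12 for A, 9 for D — A by 12–9.
A vs E: A is ranked higher on 8+4 = 12 ballots, E on 9. A wins 12–9.
A vs G: 12 to 9, A.
A vs H: A is ranked higher on 4 ballots, H on 17. H wins 17–4.
B vs D: 1+8+5 = 14 for B, 7 for D — B by 14–7.
B vs E: B preferred on 1+8 = 9 ballots; E wins 12–9.
B vs G: 1 to 20, G.
B vs H: 6 to 15, H.
D vs E: D is ranked higher on 4+3 = 7 ballots, E on 14. E wins 14–7.
D vs G: 3 to 18, G.
D vs H: D is ranked higher on 4+5+3 = 12 ballots, H on 9. D wins 12–9.
E vs G: E preferred on 5 ballots; G wins 16–5.
E vs H: 9 to 12, H.
G vs H: G is ranked higher on 4+5 = 9 ballots, H on 12. H wins 12–9.
Every alternative loses at least once (A loses to H; B loses to A; D loses to A; E loses to A; G loses to A; H loses to D). The majority relation contains the cycle A → D → H → A, so there is no Condorcet winner.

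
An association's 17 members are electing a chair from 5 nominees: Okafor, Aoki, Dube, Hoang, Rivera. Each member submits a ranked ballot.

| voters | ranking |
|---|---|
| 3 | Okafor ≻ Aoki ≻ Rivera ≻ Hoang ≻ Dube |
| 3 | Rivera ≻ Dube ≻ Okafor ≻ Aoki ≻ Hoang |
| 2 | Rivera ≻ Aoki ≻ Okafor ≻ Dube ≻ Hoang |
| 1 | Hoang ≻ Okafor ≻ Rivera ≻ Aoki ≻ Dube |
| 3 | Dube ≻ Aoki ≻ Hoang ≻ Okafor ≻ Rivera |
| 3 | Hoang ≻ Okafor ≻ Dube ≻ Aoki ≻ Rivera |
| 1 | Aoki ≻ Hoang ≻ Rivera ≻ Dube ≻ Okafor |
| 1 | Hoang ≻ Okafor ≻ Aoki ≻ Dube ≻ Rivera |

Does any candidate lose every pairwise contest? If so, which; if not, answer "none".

none

Head-to-head results (17 voters):
Okafor vs Aoki: 11 to 6, Okafor.
Okafor–Dube: Okafor 10–7.
Okafor vs Hoang: 8 to 9, Hoang.
Okafor vs Rivera: Okafor wins 11–6.
Aoki–Dube: Dube 9–8.
Aoki vs Hoang: Aoki, 12–5.
Aoki vs Rivera: Aoki is ranked higher on 3+3+3+1+1 = 11 ballots, Rivera on 6. Aoki wins 11–6.
Dube vs Hoang: Hoang wins 9–8.
Dube vs Rivera: Rivera, 10–7.
Hoang vs Rivera: Hoang, 9–8.
No candidate is winless: Okafor beats Aoki; Aoki beats Hoang; Dube beats Aoki; Hoang beats Okafor; Rivera beats Dube. There is no Condorcet loser.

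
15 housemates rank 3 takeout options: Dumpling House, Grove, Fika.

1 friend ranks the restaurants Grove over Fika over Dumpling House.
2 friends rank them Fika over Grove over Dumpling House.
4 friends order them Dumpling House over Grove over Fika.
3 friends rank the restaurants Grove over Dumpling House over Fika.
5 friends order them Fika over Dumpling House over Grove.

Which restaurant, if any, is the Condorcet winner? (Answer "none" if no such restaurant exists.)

none

Check each pair by majority over 15 ballots:
Dumpling House–Grove: Dumpling House 9–6.
Dumpling House–Fika: Fika 8–7.
Grove vs Fika: Grove wins 8–7.
Every restaurant loses at least once (Dumpling House loses to Fika; Grove loses to Dumpling House; Fika loses to Grove). The majority relation contains the cycle Dumpling House beats Grove beats Fika beats Dumpling House, so there is no Condorcet winner.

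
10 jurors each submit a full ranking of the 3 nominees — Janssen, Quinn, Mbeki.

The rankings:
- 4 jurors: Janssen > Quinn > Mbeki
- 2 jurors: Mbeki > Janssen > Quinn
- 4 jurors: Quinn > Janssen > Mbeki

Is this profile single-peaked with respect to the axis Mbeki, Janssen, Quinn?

yes

Axis positions: Mbeki=1, Janssen=2, Quinn=3.
Faction 1 (peak Janssen at position 2): ranking walks positions 2-3-1, expanding outward from the peak — single-peaked.
Faction 2 (peak Mbeki at position 1): ranking walks positions 1-2-3, expanding outward from the peak — single-peaked.
Faction 3 (peak Quinn at position 3): ranking walks positions 3-2-1, expanding outward from the peak — single-peaked.
Every ranking is single-peaked on this axis.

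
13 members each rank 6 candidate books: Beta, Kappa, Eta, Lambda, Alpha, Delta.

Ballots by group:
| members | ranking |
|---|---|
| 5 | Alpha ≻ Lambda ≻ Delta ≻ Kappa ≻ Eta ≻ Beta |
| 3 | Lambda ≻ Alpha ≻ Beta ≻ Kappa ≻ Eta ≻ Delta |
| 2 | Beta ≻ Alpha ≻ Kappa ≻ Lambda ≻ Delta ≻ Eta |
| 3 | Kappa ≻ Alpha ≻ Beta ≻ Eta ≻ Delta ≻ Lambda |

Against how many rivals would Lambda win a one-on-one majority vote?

4

Lambda against each rival (13 members):
Lambda vs Beta: 5+3 = 8 for Lambda, 5 for Beta — Lambda by 8–5.
Lambda vs Kappa: 5+3 = 8 for Lambda, 5 for Kappa — Lambda by 8–5.
Lambda vs Eta: Lambda, 10–3.
Lambda–Alpha: Alpha 10–3.
Lambda vs Delta: Lambda preferred on 5+3+2 = 10 ballots; Lambda wins 10–3.
Lambda beats Beta, Kappa, Eta, Delta; loses to Alpha — 4 pairwise wins.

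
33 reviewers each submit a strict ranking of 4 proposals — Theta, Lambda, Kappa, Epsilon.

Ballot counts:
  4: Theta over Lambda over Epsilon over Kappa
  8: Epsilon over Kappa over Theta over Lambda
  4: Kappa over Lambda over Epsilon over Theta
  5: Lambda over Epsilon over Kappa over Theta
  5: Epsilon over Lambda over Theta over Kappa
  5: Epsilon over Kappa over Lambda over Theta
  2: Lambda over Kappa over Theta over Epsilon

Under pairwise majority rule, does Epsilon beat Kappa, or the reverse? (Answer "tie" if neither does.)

Epsilon

Ballots ranking Epsilon above Kappa: 4 + 8 + 5 + 5 + 5 = 27.
Ballots ranking Kappa above Epsilon: 33 − 27 = 6.
Epsilon wins the head-to-head 27–6.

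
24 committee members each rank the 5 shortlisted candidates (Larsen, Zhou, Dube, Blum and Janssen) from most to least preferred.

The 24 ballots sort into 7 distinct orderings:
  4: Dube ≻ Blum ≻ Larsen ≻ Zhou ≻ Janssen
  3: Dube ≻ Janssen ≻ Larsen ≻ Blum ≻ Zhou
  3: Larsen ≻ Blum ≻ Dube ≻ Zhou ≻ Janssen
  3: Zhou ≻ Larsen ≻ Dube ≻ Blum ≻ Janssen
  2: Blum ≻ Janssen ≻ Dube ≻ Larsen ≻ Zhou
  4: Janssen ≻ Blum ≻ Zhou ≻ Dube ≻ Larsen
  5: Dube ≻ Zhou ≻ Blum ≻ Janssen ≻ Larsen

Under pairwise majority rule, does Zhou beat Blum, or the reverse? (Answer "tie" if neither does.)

Blum

Ballots ranking Zhou above Blum: 3 + 5 = 8.
Ballots ranking Blum above Zhou: 24 − 8 = 16.
Blum wins the head-to-head 16–8.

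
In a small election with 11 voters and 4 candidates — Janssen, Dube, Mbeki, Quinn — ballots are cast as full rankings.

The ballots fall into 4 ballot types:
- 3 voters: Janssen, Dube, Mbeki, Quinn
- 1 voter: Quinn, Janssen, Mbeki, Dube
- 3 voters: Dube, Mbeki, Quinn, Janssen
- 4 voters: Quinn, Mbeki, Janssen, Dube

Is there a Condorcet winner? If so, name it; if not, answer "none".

Head-to-head results (11 voters):
Janssen vs Dube: Janssen is ranked higher on 3+1+4 = 8 ballots, Dube on 3. Janssen wins 8–3.
Janssen vs Mbeki: 4 to 7, Mbeki.
Janssen vs Quinn: 3 to 8, Quinn.
Dube vs Mbeki: Dube is ranked higher on 3+3 = 6 ballots, Mbeki on 5. Dube wins 6–5.
Dube vs Quinn: 6 to 5, Dube.
Mbeki vs Quinn: 6 to 5, Mbeki.
Every candidate loses at least once (Janssen loses to Mbeki; Dube loses to Janssen; Mbeki loses to Dube; Quinn loses to Dube). The majority relation contains the cycle Janssen > Dube > Mbeki > Janssen, so there is no Condorcet winner.

none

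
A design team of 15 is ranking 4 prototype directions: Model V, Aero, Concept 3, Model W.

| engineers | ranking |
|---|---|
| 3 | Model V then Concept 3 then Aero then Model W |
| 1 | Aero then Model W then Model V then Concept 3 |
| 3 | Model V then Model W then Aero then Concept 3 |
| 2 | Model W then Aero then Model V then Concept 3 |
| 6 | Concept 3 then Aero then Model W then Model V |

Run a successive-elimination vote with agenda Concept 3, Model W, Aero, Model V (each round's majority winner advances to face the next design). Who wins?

Round 1: Concept 3 vs Model W — 9–6, Concept 3 advances.
Round 2: Concept 3 vs Aero — 9–6, Concept 3 advances.
Round 3: Concept 3 vs Model V — 6–9, Model V advances.
The agenda winner is Model V.

Model V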